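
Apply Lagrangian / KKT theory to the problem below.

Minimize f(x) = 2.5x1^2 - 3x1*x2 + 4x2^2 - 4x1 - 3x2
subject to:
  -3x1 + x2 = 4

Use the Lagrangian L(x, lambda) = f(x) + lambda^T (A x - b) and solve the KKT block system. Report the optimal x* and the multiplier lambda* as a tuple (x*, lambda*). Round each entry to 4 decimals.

Form the Lagrangian:
  L(x, lambda) = (1/2) x^T Q x + c^T x + lambda^T (A x - b)
Stationarity (grad_x L = 0): Q x + c + A^T lambda = 0.
Primal feasibility: A x = b.

This gives the KKT block system:
  [ Q   A^T ] [ x     ]   [-c ]
  [ A    0  ] [ lambda ] = [ b ]

Solving the linear system:
  x*      = (-1.2034, 0.3898)
  lambda* = (-3.7288)
  f(x*)   = 9.2797

x* = (-1.2034, 0.3898), lambda* = (-3.7288)


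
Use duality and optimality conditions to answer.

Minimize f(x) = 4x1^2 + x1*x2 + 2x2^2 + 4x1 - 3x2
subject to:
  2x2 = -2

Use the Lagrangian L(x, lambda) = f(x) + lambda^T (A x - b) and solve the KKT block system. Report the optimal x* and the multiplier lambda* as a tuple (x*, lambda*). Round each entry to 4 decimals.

Form the Lagrangian:
  L(x, lambda) = (1/2) x^T Q x + c^T x + lambda^T (A x - b)
Stationarity (grad_x L = 0): Q x + c + A^T lambda = 0.
Primal feasibility: A x = b.

This gives the KKT block system:
  [ Q   A^T ] [ x     ]   [-c ]
  [ A    0  ] [ lambda ] = [ b ]

Solving the linear system:
  x*      = (-0.375, -1)
  lambda* = (3.6875)
  f(x*)   = 4.4375

x* = (-0.375, -1), lambda* = (3.6875)


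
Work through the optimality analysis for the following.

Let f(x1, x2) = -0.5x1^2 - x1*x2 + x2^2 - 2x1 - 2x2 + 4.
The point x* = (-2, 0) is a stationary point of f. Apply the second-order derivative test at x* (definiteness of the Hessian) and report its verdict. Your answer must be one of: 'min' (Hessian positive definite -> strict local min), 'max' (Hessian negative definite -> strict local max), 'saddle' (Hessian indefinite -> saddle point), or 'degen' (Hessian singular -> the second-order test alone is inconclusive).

Compute the Hessian H = grad^2 f:
  H = [[-1, -1], [-1, 2]]
Verify stationarity: grad f(x*) = H x* + g = (0, 0).
Eigenvalues of H: -1.3028, 2.3028.
Eigenvalues have mixed signs, so H is indefinite -> x* is a saddle point.

saddle


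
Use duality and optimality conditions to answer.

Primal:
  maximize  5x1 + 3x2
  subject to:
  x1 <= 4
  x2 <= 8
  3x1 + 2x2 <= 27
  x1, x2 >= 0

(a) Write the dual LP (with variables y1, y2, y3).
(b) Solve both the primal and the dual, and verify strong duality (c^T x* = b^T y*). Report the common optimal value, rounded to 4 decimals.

The standard primal-dual pair for 'max c^T x s.t. A x <= b, x >= 0' is:
  Dual:  min b^T y  s.t.  A^T y >= c,  y >= 0.

So the dual LP is:
  minimize  4y1 + 8y2 + 27y3
  subject to:
    y1 + 3y3 >= 5
    y2 + 2y3 >= 3
    y1, y2, y3 >= 0

Solving the primal: x* = (4, 7.5).
  primal value c^T x* = 42.5.
Solving the dual: y* = (0.5, 0, 1.5).
  dual value b^T y* = 42.5.
Strong duality: c^T x* = b^T y*. Confirmed.

42.5


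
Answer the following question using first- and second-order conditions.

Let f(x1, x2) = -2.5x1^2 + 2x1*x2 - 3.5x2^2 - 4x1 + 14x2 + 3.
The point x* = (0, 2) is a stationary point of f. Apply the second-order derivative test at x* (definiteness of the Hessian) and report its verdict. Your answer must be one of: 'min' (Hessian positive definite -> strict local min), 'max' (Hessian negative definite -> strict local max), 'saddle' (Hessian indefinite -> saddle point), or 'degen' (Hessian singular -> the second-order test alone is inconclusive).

Compute the Hessian H = grad^2 f:
  H = [[-5, 2], [2, -7]]
Verify stationarity: grad f(x*) = H x* + g = (0, 0).
Eigenvalues of H: -8.2361, -3.7639.
Both eigenvalues < 0, so H is negative definite -> x* is a strict local max.

max


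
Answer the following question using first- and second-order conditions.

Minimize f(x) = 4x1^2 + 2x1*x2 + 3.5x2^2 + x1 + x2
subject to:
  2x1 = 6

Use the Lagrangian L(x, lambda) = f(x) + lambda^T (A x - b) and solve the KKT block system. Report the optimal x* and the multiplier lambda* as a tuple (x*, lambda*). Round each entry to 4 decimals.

Form the Lagrangian:
  L(x, lambda) = (1/2) x^T Q x + c^T x + lambda^T (A x - b)
Stationarity (grad_x L = 0): Q x + c + A^T lambda = 0.
Primal feasibility: A x = b.

This gives the KKT block system:
  [ Q   A^T ] [ x     ]   [-c ]
  [ A    0  ] [ lambda ] = [ b ]

Solving the linear system:
  x*      = (3, -1)
  lambda* = (-11.5)
  f(x*)   = 35.5

x* = (3, -1), lambda* = (-11.5)


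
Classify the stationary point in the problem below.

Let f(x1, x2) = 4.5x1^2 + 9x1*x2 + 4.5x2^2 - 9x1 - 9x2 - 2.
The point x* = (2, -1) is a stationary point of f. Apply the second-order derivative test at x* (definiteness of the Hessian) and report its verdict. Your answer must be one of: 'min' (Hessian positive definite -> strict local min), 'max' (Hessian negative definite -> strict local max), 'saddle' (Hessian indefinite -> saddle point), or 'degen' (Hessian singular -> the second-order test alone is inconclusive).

Compute the Hessian H = grad^2 f:
  H = [[9, 9], [9, 9]]
Verify stationarity: grad f(x*) = H x* + g = (0, 0).
Eigenvalues of H: 0, 18.
H has a zero eigenvalue (singular; positive semidefinite but not definite), so H is neither positive definite, negative definite, nor indefinite. The second-order test alone is inconclusive -> degen.
(Indeed, f is constant along the null direction of H through x*, so x* is not a strict local extremum.)

degen


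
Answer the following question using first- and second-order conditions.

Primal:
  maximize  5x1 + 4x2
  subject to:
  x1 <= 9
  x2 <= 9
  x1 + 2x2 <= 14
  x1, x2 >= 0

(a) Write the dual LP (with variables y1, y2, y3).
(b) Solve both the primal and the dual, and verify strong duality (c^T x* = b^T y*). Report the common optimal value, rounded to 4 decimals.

The standard primal-dual pair for 'max c^T x s.t. A x <= b, x >= 0' is:
  Dual:  min b^T y  s.t.  A^T y >= c,  y >= 0.

So the dual LP is:
  minimize  9y1 + 9y2 + 14y3
  subject to:
    y1 + y3 >= 5
    y2 + 2y3 >= 4
    y1, y2, y3 >= 0

Solving the primal: x* = (9, 2.5).
  primal value c^T x* = 55.
Solving the dual: y* = (3, 0, 2).
  dual value b^T y* = 55.
Strong duality: c^T x* = b^T y*. Confirmed.

55


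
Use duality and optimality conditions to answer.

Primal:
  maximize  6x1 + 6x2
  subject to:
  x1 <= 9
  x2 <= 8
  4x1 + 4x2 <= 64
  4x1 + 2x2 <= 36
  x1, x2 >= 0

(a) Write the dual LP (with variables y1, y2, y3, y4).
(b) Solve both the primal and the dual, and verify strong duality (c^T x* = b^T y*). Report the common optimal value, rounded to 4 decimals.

The standard primal-dual pair for 'max c^T x s.t. A x <= b, x >= 0' is:
  Dual:  min b^T y  s.t.  A^T y >= c,  y >= 0.

So the dual LP is:
  minimize  9y1 + 8y2 + 64y3 + 36y4
  subject to:
    y1 + 4y3 + 4y4 >= 6
    y2 + 4y3 + 2y4 >= 6
    y1, y2, y3, y4 >= 0

Solving the primal: x* = (5, 8).
  primal value c^T x* = 78.
Solving the dual: y* = (0, 3, 0, 1.5).
  dual value b^T y* = 78.
Strong duality: c^T x* = b^T y*. Confirmed.

78


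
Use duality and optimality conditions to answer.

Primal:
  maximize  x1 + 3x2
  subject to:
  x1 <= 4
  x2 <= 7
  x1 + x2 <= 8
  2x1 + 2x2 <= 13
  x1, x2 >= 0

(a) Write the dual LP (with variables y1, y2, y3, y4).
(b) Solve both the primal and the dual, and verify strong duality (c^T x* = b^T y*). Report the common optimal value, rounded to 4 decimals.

The standard primal-dual pair for 'max c^T x s.t. A x <= b, x >= 0' is:
  Dual:  min b^T y  s.t.  A^T y >= c,  y >= 0.

So the dual LP is:
  minimize  4y1 + 7y2 + 8y3 + 13y4
  subject to:
    y1 + y3 + 2y4 >= 1
    y2 + y3 + 2y4 >= 3
    y1, y2, y3, y4 >= 0

Solving the primal: x* = (0, 6.5).
  primal value c^T x* = 19.5.
Solving the dual: y* = (0, 0, 0, 1.5).
  dual value b^T y* = 19.5.
Strong duality: c^T x* = b^T y*. Confirmed.

19.5


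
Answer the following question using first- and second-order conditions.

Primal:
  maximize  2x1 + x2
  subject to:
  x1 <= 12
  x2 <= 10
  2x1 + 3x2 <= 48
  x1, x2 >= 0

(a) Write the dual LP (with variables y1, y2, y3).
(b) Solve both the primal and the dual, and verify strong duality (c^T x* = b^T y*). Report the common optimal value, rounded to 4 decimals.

The standard primal-dual pair for 'max c^T x s.t. A x <= b, x >= 0' is:
  Dual:  min b^T y  s.t.  A^T y >= c,  y >= 0.

So the dual LP is:
  minimize  12y1 + 10y2 + 48y3
  subject to:
    y1 + 2y3 >= 2
    y2 + 3y3 >= 1
    y1, y2, y3 >= 0

Solving the primal: x* = (12, 8).
  primal value c^T x* = 32.
Solving the dual: y* = (1.3333, 0, 0.3333).
  dual value b^T y* = 32.
Strong duality: c^T x* = b^T y*. Confirmed.

32


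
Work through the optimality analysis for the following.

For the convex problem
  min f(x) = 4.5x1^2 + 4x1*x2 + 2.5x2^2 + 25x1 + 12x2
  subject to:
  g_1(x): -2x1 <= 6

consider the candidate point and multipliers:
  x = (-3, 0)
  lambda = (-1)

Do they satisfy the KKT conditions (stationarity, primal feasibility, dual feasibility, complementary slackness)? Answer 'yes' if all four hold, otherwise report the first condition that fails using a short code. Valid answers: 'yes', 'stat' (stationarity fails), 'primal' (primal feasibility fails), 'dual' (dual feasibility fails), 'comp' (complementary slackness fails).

Gradient of f: grad f(x) = Q x + c = (-2, 0)
Constraint values g_i(x) = a_i^T x - b_i:
  g_1((-3, 0)) = 0
Stationarity residual: grad f(x) + sum_i lambda_i a_i = (0, 0)
  -> stationarity OK
Primal feasibility (all g_i <= 0): OK
Dual feasibility (all lambda_i >= 0): FAILS
Complementary slackness (lambda_i * g_i(x) = 0 for all i): OK

Verdict: the first failing condition is dual_feasibility -> dual.

dual


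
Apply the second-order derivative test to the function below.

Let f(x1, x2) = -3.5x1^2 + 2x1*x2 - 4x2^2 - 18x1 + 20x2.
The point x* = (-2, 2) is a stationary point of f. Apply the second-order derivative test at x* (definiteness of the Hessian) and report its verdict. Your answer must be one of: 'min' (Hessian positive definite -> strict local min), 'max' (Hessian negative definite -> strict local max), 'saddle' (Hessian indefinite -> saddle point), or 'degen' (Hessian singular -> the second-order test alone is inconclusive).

Compute the Hessian H = grad^2 f:
  H = [[-7, 2], [2, -8]]
Verify stationarity: grad f(x*) = H x* + g = (0, 0).
Eigenvalues of H: -9.5616, -5.4384.
Both eigenvalues < 0, so H is negative definite -> x* is a strict local max.

max


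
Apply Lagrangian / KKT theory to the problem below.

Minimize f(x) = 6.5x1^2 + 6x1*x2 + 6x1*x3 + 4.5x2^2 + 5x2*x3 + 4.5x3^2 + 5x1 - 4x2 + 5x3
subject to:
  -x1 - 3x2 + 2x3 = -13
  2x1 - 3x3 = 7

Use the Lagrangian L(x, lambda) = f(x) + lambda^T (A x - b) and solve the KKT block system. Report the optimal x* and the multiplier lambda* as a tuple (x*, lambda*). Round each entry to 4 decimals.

Form the Lagrangian:
  L(x, lambda) = (1/2) x^T Q x + c^T x + lambda^T (A x - b)
Stationarity (grad_x L = 0): Q x + c + A^T lambda = 0.
Primal feasibility: A x = b.

This gives the KKT block system:
  [ Q   A^T ] [ x     ]   [-c ]
  [ A    0  ] [ lambda ] = [ b ]

Solving the linear system:
  x*      = (-0.2684, 2.748, -2.5123)
  lambda* = (2.1866, -0.3692)
  f(x*)   = 3.0579

x* = (-0.2684, 2.748, -2.5123), lambda* = (2.1866, -0.3692)


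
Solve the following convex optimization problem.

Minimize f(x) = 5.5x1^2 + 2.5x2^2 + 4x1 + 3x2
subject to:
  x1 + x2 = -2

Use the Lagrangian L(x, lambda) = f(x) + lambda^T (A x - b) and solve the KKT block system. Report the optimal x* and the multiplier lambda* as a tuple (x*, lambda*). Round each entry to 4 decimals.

Form the Lagrangian:
  L(x, lambda) = (1/2) x^T Q x + c^T x + lambda^T (A x - b)
Stationarity (grad_x L = 0): Q x + c + A^T lambda = 0.
Primal feasibility: A x = b.

This gives the KKT block system:
  [ Q   A^T ] [ x     ]   [-c ]
  [ A    0  ] [ lambda ] = [ b ]

Solving the linear system:
  x*      = (-0.6875, -1.3125)
  lambda* = (3.5625)
  f(x*)   = 0.2188

x* = (-0.6875, -1.3125), lambda* = (3.5625)


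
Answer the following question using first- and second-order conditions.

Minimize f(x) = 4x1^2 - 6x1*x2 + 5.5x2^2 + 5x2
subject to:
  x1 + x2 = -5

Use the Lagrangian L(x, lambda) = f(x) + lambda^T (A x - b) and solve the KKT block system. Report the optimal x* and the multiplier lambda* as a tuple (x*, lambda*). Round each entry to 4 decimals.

Form the Lagrangian:
  L(x, lambda) = (1/2) x^T Q x + c^T x + lambda^T (A x - b)
Stationarity (grad_x L = 0): Q x + c + A^T lambda = 0.
Primal feasibility: A x = b.

This gives the KKT block system:
  [ Q   A^T ] [ x     ]   [-c ]
  [ A    0  ] [ lambda ] = [ b ]

Solving the linear system:
  x*      = (-2.5806, -2.4194)
  lambda* = (6.129)
  f(x*)   = 9.2742

x* = (-2.5806, -2.4194), lambda* = (6.129)


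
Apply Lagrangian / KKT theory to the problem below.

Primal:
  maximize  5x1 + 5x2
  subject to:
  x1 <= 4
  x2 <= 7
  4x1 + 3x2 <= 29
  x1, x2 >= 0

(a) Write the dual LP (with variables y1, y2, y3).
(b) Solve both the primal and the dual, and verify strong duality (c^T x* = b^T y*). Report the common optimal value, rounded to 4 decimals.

The standard primal-dual pair for 'max c^T x s.t. A x <= b, x >= 0' is:
  Dual:  min b^T y  s.t.  A^T y >= c,  y >= 0.

So the dual LP is:
  minimize  4y1 + 7y2 + 29y3
  subject to:
    y1 + 4y3 >= 5
    y2 + 3y3 >= 5
    y1, y2, y3 >= 0

Solving the primal: x* = (2, 7).
  primal value c^T x* = 45.
Solving the dual: y* = (0, 1.25, 1.25).
  dual value b^T y* = 45.
Strong duality: c^T x* = b^T y*. Confirmed.

45


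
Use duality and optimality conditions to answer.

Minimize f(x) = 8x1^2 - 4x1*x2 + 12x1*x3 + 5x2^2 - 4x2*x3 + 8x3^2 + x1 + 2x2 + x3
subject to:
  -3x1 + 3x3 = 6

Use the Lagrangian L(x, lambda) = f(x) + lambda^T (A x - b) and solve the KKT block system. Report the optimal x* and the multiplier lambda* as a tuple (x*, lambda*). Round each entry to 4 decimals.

Form the Lagrangian:
  L(x, lambda) = (1/2) x^T Q x + c^T x + lambda^T (A x - b)
Stationarity (grad_x L = 0): Q x + c + A^T lambda = 0.
Primal feasibility: A x = b.

This gives the KKT block system:
  [ Q   A^T ] [ x     ]   [-c ]
  [ A    0  ] [ lambda ] = [ b ]

Solving the linear system:
  x*      = (-1.0726, -0.2581, 0.9274)
  lambda* = (-1.3333)
  f(x*)   = 3.6694

x* = (-1.0726, -0.2581, 0.9274), lambda* = (-1.3333)


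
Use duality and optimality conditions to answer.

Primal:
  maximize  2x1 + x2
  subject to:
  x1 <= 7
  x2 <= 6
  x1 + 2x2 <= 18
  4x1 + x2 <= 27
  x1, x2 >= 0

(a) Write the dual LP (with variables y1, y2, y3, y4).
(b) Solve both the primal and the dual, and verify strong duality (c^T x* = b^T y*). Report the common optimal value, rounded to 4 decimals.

The standard primal-dual pair for 'max c^T x s.t. A x <= b, x >= 0' is:
  Dual:  min b^T y  s.t.  A^T y >= c,  y >= 0.

So the dual LP is:
  minimize  7y1 + 6y2 + 18y3 + 27y4
  subject to:
    y1 + y3 + 4y4 >= 2
    y2 + 2y3 + y4 >= 1
    y1, y2, y3, y4 >= 0

Solving the primal: x* = (5.25, 6).
  primal value c^T x* = 16.5.
Solving the dual: y* = (0, 0.5, 0, 0.5).
  dual value b^T y* = 16.5.
Strong duality: c^T x* = b^T y*. Confirmed.

16.5


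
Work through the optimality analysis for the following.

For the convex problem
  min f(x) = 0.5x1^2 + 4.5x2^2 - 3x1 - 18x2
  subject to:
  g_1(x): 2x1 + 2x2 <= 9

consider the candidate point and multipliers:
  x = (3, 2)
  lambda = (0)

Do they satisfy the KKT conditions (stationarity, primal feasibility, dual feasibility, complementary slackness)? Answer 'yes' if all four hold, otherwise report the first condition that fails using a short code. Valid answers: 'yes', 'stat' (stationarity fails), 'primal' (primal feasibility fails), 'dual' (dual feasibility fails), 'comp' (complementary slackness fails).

Gradient of f: grad f(x) = Q x + c = (0, 0)
Constraint values g_i(x) = a_i^T x - b_i:
  g_1((3, 2)) = 1
Stationarity residual: grad f(x) + sum_i lambda_i a_i = (0, 0)
  -> stationarity OK
Primal feasibility (all g_i <= 0): FAILS
Dual feasibility (all lambda_i >= 0): OK
Complementary slackness (lambda_i * g_i(x) = 0 for all i): OK

Verdict: the first failing condition is primal_feasibility -> primal.

primal


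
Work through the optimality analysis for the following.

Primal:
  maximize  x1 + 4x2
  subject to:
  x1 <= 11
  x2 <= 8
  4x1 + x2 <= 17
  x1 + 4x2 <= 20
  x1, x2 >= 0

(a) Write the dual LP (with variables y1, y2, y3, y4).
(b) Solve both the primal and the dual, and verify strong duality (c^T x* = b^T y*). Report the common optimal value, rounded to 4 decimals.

The standard primal-dual pair for 'max c^T x s.t. A x <= b, x >= 0' is:
  Dual:  min b^T y  s.t.  A^T y >= c,  y >= 0.

So the dual LP is:
  minimize  11y1 + 8y2 + 17y3 + 20y4
  subject to:
    y1 + 4y3 + y4 >= 1
    y2 + y3 + 4y4 >= 4
    y1, y2, y3, y4 >= 0

Solving the primal: x* = (3.2, 4.2).
  primal value c^T x* = 20.
Solving the dual: y* = (0, 0, 0, 1).
  dual value b^T y* = 20.
Strong duality: c^T x* = b^T y*. Confirmed.

20


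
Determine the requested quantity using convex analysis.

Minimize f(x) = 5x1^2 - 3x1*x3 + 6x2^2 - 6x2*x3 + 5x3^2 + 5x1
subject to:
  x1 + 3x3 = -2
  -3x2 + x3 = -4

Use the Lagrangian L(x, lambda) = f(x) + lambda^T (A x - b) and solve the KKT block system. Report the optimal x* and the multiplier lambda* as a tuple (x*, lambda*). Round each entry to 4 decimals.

Form the Lagrangian:
  L(x, lambda) = (1/2) x^T Q x + c^T x + lambda^T (A x - b)
Stationarity (grad_x L = 0): Q x + c + A^T lambda = 0.
Primal feasibility: A x = b.

This gives the KKT block system:
  [ Q   A^T ] [ x     ]   [-c ]
  [ A    0  ] [ lambda ] = [ b ]

Solving the linear system:
  x*      = (-0.7428, 1.1936, -0.4191)
  lambda* = (1.1705, 5.6127)
  f(x*)   = 10.539

x* = (-0.7428, 1.1936, -0.4191), lambda* = (1.1705, 5.6127)


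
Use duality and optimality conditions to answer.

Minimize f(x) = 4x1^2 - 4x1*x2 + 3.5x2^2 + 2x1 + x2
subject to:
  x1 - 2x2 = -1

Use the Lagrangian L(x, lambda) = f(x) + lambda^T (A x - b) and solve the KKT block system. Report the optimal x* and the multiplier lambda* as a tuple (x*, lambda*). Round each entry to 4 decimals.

Form the Lagrangian:
  L(x, lambda) = (1/2) x^T Q x + c^T x + lambda^T (A x - b)
Stationarity (grad_x L = 0): Q x + c + A^T lambda = 0.
Primal feasibility: A x = b.

This gives the KKT block system:
  [ Q   A^T ] [ x     ]   [-c ]
  [ A    0  ] [ lambda ] = [ b ]

Solving the linear system:
  x*      = (-0.3913, 0.3043)
  lambda* = (2.3478)
  f(x*)   = 0.9348

x* = (-0.3913, 0.3043), lambda* = (2.3478)


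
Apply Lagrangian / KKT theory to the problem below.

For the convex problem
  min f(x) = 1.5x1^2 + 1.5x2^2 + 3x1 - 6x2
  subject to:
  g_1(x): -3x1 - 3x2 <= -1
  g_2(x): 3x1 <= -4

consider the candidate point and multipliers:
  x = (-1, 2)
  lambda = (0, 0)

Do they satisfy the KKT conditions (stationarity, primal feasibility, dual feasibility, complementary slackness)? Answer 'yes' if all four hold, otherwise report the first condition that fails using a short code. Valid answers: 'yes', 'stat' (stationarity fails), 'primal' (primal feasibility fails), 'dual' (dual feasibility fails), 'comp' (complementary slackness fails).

Gradient of f: grad f(x) = Q x + c = (0, 0)
Constraint values g_i(x) = a_i^T x - b_i:
  g_1((-1, 2)) = -2
  g_2((-1, 2)) = 1
Stationarity residual: grad f(x) + sum_i lambda_i a_i = (0, 0)
  -> stationarity OK
Primal feasibility (all g_i <= 0): FAILS
Dual feasibility (all lambda_i >= 0): OK
Complementary slackness (lambda_i * g_i(x) = 0 for all i): OK

Verdict: the first failing condition is primal_feasibility -> primal.

primal


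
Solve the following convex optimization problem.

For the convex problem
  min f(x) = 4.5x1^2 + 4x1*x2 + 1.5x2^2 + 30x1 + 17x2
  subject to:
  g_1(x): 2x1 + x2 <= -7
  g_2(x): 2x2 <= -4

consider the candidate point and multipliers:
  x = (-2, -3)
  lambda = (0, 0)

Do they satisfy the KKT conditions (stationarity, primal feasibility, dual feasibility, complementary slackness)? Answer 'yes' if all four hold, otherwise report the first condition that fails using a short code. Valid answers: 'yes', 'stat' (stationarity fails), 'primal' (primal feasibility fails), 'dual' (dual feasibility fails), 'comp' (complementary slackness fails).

Gradient of f: grad f(x) = Q x + c = (0, 0)
Constraint values g_i(x) = a_i^T x - b_i:
  g_1((-2, -3)) = 0
  g_2((-2, -3)) = -2
Stationarity residual: grad f(x) + sum_i lambda_i a_i = (0, 0)
  -> stationarity OK
Primal feasibility (all g_i <= 0): OK
Dual feasibility (all lambda_i >= 0): OK
Complementary slackness (lambda_i * g_i(x) = 0 for all i): OK

Verdict: yes, KKT holds.

yes


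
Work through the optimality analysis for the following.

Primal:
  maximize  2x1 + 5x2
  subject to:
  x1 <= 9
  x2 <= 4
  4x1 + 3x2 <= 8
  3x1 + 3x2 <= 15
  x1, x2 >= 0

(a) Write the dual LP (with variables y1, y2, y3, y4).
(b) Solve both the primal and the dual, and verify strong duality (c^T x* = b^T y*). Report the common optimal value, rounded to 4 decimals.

The standard primal-dual pair for 'max c^T x s.t. A x <= b, x >= 0' is:
  Dual:  min b^T y  s.t.  A^T y >= c,  y >= 0.

So the dual LP is:
  minimize  9y1 + 4y2 + 8y3 + 15y4
  subject to:
    y1 + 4y3 + 3y4 >= 2
    y2 + 3y3 + 3y4 >= 5
    y1, y2, y3, y4 >= 0

Solving the primal: x* = (0, 2.6667).
  primal value c^T x* = 13.3333.
Solving the dual: y* = (0, 0, 1.6667, 0).
  dual value b^T y* = 13.3333.
Strong duality: c^T x* = b^T y*. Confirmed.

13.3333


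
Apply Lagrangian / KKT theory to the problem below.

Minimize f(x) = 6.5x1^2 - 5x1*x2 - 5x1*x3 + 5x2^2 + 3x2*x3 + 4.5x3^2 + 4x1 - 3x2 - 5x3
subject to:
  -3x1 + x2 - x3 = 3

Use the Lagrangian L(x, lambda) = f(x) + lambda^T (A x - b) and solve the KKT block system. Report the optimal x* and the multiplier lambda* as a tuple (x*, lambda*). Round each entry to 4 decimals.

Form the Lagrangian:
  L(x, lambda) = (1/2) x^T Q x + c^T x + lambda^T (A x - b)
Stationarity (grad_x L = 0): Q x + c + A^T lambda = 0.
Primal feasibility: A x = b.

This gives the KKT block system:
  [ Q   A^T ] [ x     ]   [-c ]
  [ A    0  ] [ lambda ] = [ b ]

Solving the linear system:
  x*      = (-0.8648, 0.1687, -0.2368)
  lambda* = (-2.3008)
  f(x*)   = 2.0605

x* = (-0.8648, 0.1687, -0.2368), lambda* = (-2.3008)


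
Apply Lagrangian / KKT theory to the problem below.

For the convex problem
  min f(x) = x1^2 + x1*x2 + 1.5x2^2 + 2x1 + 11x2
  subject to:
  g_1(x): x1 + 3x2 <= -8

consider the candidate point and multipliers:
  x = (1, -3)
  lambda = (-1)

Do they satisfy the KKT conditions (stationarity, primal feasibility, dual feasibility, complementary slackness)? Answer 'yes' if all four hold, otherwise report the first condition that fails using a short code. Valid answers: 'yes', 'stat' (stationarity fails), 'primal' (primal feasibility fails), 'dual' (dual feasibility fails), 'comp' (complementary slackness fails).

Gradient of f: grad f(x) = Q x + c = (1, 3)
Constraint values g_i(x) = a_i^T x - b_i:
  g_1((1, -3)) = 0
Stationarity residual: grad f(x) + sum_i lambda_i a_i = (0, 0)
  -> stationarity OK
Primal feasibility (all g_i <= 0): OK
Dual feasibility (all lambda_i >= 0): FAILS
Complementary slackness (lambda_i * g_i(x) = 0 for all i): OK

Verdict: the first failing condition is dual_feasibility -> dual.

dual


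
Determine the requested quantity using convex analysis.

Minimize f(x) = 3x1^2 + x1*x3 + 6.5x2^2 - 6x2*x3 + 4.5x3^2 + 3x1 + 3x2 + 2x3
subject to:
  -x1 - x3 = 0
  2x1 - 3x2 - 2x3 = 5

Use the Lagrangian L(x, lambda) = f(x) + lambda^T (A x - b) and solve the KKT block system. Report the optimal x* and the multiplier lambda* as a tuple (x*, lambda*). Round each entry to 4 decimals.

Form the Lagrangian:
  L(x, lambda) = (1/2) x^T Q x + c^T x + lambda^T (A x - b)
Stationarity (grad_x L = 0): Q x + c + A^T lambda = 0.
Primal feasibility: A x = b.

This gives the KKT block system:
  [ Q   A^T ] [ x     ]   [-c ]
  [ A    0  ] [ lambda ] = [ b ]

Solving the linear system:
  x*      = (0.6503, -0.7996, -0.6503)
  lambda* = (3.9232, -1.1642)
  f(x*)   = 2.0362

x* = (0.6503, -0.7996, -0.6503), lambda* = (3.9232, -1.1642)


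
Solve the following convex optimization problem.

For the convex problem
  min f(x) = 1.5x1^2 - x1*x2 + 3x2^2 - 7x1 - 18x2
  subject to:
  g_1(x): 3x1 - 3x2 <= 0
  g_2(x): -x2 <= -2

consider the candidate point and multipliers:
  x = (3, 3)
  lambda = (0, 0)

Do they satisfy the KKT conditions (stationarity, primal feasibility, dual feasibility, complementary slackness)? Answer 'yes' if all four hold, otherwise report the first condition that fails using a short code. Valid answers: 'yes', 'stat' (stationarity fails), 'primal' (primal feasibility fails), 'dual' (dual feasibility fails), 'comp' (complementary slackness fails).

Gradient of f: grad f(x) = Q x + c = (-1, -3)
Constraint values g_i(x) = a_i^T x - b_i:
  g_1((3, 3)) = 0
  g_2((3, 3)) = -1
Stationarity residual: grad f(x) + sum_i lambda_i a_i = (-1, -3)
  -> stationarity FAILS
Primal feasibility (all g_i <= 0): OK
Dual feasibility (all lambda_i >= 0): OK
Complementary slackness (lambda_i * g_i(x) = 0 for all i): OK

Verdict: the first failing condition is stationarity -> stat.

stat


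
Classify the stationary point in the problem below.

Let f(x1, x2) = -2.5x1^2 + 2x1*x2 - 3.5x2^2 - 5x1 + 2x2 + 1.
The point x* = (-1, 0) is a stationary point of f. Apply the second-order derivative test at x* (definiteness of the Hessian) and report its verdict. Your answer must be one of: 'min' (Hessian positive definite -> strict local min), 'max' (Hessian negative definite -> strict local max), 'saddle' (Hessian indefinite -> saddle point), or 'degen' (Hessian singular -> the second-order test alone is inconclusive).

Compute the Hessian H = grad^2 f:
  H = [[-5, 2], [2, -7]]
Verify stationarity: grad f(x*) = H x* + g = (0, 0).
Eigenvalues of H: -8.2361, -3.7639.
Both eigenvalues < 0, so H is negative definite -> x* is a strict local max.

max


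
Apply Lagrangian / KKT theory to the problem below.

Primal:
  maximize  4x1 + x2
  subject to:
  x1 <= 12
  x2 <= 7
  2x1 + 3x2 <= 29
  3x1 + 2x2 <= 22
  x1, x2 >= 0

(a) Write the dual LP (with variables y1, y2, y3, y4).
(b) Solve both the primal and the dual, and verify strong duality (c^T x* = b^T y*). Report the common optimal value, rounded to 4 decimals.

The standard primal-dual pair for 'max c^T x s.t. A x <= b, x >= 0' is:
  Dual:  min b^T y  s.t.  A^T y >= c,  y >= 0.

So the dual LP is:
  minimize  12y1 + 7y2 + 29y3 + 22y4
  subject to:
    y1 + 2y3 + 3y4 >= 4
    y2 + 3y3 + 2y4 >= 1
    y1, y2, y3, y4 >= 0

Solving the primal: x* = (7.3333, 0).
  primal value c^T x* = 29.3333.
Solving the dual: y* = (0, 0, 0, 1.3333).
  dual value b^T y* = 29.3333.
Strong duality: c^T x* = b^T y*. Confirmed.

29.3333


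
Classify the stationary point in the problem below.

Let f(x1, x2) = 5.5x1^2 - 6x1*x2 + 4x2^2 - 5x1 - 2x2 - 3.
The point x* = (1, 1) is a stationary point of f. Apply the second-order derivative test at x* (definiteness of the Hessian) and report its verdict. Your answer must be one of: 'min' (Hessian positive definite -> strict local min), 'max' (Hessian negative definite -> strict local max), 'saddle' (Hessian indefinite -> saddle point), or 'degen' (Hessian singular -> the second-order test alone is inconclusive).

Compute the Hessian H = grad^2 f:
  H = [[11, -6], [-6, 8]]
Verify stationarity: grad f(x*) = H x* + g = (0, 0).
Eigenvalues of H: 3.3153, 15.6847.
Both eigenvalues > 0, so H is positive definite -> x* is a strict local min.

min


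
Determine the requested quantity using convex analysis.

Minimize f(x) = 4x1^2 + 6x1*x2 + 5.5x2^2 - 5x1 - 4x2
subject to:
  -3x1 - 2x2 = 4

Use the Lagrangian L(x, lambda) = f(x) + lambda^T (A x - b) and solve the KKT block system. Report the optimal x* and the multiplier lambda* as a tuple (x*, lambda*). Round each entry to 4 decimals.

Form the Lagrangian:
  L(x, lambda) = (1/2) x^T Q x + c^T x + lambda^T (A x - b)
Stationarity (grad_x L = 0): Q x + c + A^T lambda = 0.
Primal feasibility: A x = b.

This gives the KKT block system:
  [ Q   A^T ] [ x     ]   [-c ]
  [ A    0  ] [ lambda ] = [ b ]

Solving the linear system:
  x*      = (-1.4915, 0.2373)
  lambda* = (-5.1695)
  f(x*)   = 13.5932

x* = (-1.4915, 0.2373), lambda* = (-5.1695)


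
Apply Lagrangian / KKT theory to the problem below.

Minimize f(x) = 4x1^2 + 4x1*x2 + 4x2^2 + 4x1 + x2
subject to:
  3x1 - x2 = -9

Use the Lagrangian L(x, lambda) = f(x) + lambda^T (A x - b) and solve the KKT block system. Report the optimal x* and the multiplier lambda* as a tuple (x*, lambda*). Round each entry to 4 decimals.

Form the Lagrangian:
  L(x, lambda) = (1/2) x^T Q x + c^T x + lambda^T (A x - b)
Stationarity (grad_x L = 0): Q x + c + A^T lambda = 0.
Primal feasibility: A x = b.

This gives the KKT block system:
  [ Q   A^T ] [ x     ]   [-c ]
  [ A    0  ] [ lambda ] = [ b ]

Solving the linear system:
  x*      = (-2.4904, 1.5288)
  lambda* = (3.2692)
  f(x*)   = 10.4952

x* = (-2.4904, 1.5288), lambda* = (3.2692)


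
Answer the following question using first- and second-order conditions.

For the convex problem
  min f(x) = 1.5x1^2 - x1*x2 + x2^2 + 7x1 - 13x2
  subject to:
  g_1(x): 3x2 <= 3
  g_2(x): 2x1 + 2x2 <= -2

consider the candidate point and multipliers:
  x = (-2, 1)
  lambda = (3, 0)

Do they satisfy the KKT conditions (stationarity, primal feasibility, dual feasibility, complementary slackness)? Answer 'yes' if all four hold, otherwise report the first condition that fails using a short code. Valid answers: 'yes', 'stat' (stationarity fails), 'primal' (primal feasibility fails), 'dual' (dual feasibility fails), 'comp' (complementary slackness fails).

Gradient of f: grad f(x) = Q x + c = (0, -9)
Constraint values g_i(x) = a_i^T x - b_i:
  g_1((-2, 1)) = 0
  g_2((-2, 1)) = 0
Stationarity residual: grad f(x) + sum_i lambda_i a_i = (0, 0)
  -> stationarity OK
Primal feasibility (all g_i <= 0): OK
Dual feasibility (all lambda_i >= 0): OK
Complementary slackness (lambda_i * g_i(x) = 0 for all i): OK

Verdict: yes, KKT holds.

yes


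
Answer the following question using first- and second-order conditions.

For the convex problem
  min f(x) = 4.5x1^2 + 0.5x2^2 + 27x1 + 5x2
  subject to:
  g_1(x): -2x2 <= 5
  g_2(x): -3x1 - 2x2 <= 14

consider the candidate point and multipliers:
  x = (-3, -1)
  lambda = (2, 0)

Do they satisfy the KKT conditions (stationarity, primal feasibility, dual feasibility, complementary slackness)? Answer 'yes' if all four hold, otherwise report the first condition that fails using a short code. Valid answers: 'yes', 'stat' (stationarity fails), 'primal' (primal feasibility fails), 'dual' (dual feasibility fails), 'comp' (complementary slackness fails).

Gradient of f: grad f(x) = Q x + c = (0, 4)
Constraint values g_i(x) = a_i^T x - b_i:
  g_1((-3, -1)) = -3
  g_2((-3, -1)) = -3
Stationarity residual: grad f(x) + sum_i lambda_i a_i = (0, 0)
  -> stationarity OK
Primal feasibility (all g_i <= 0): OK
Dual feasibility (all lambda_i >= 0): OK
Complementary slackness (lambda_i * g_i(x) = 0 for all i): FAILS

Verdict: the first failing condition is complementary_slackness -> comp.

comp


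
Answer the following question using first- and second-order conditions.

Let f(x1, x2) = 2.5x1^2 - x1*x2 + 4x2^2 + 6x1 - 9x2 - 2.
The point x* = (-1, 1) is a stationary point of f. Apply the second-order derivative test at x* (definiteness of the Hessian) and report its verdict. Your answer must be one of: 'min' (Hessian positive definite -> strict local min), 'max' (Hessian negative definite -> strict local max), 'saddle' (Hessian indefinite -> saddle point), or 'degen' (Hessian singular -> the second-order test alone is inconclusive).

Compute the Hessian H = grad^2 f:
  H = [[5, -1], [-1, 8]]
Verify stationarity: grad f(x*) = H x* + g = (0, 0).
Eigenvalues of H: 4.6972, 8.3028.
Both eigenvalues > 0, so H is positive definite -> x* is a strict local min.

min


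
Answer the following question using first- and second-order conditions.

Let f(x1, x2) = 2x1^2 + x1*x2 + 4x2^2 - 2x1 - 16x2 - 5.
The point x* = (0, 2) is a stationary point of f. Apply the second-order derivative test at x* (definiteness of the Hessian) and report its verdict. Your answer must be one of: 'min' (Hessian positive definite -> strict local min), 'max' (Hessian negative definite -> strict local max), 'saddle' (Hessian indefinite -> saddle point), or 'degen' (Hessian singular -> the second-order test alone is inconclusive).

Compute the Hessian H = grad^2 f:
  H = [[4, 1], [1, 8]]
Verify stationarity: grad f(x*) = H x* + g = (0, 0).
Eigenvalues of H: 3.7639, 8.2361.
Both eigenvalues > 0, so H is positive definite -> x* is a strict local min.

min


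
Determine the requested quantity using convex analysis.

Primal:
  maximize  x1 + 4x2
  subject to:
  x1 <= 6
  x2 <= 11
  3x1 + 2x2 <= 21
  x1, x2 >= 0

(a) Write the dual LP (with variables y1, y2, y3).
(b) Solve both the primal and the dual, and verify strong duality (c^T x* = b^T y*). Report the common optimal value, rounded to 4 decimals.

The standard primal-dual pair for 'max c^T x s.t. A x <= b, x >= 0' is:
  Dual:  min b^T y  s.t.  A^T y >= c,  y >= 0.

So the dual LP is:
  minimize  6y1 + 11y2 + 21y3
  subject to:
    y1 + 3y3 >= 1
    y2 + 2y3 >= 4
    y1, y2, y3 >= 0

Solving the primal: x* = (0, 10.5).
  primal value c^T x* = 42.
Solving the dual: y* = (0, 0, 2).
  dual value b^T y* = 42.
Strong duality: c^T x* = b^T y*. Confirmed.

42


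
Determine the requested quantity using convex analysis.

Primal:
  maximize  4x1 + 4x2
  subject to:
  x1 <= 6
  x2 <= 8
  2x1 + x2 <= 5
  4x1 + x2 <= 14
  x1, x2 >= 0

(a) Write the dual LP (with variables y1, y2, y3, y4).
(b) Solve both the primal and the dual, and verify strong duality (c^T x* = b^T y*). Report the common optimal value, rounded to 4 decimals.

The standard primal-dual pair for 'max c^T x s.t. A x <= b, x >= 0' is:
  Dual:  min b^T y  s.t.  A^T y >= c,  y >= 0.

So the dual LP is:
  minimize  6y1 + 8y2 + 5y3 + 14y4
  subject to:
    y1 + 2y3 + 4y4 >= 4
    y2 + y3 + y4 >= 4
    y1, y2, y3, y4 >= 0

Solving the primal: x* = (0, 5).
  primal value c^T x* = 20.
Solving the dual: y* = (0, 0, 4, 0).
  dual value b^T y* = 20.
Strong duality: c^T x* = b^T y*. Confirmed.

20


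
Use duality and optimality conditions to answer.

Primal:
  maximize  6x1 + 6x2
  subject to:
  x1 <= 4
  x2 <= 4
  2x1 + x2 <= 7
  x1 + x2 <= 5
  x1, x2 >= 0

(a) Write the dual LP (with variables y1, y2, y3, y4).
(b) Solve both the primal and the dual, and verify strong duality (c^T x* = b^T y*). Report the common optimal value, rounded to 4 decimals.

The standard primal-dual pair for 'max c^T x s.t. A x <= b, x >= 0' is:
  Dual:  min b^T y  s.t.  A^T y >= c,  y >= 0.

So the dual LP is:
  minimize  4y1 + 4y2 + 7y3 + 5y4
  subject to:
    y1 + 2y3 + y4 >= 6
    y2 + y3 + y4 >= 6
    y1, y2, y3, y4 >= 0

Solving the primal: x* = (2, 3).
  primal value c^T x* = 30.
Solving the dual: y* = (0, 0, 0, 6).
  dual value b^T y* = 30.
Strong duality: c^T x* = b^T y*. Confirmed.

30


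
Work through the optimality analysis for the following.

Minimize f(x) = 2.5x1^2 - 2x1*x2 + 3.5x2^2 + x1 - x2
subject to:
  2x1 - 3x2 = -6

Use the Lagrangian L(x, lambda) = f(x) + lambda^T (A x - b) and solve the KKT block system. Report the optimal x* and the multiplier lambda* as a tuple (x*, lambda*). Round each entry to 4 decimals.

Form the Lagrangian:
  L(x, lambda) = (1/2) x^T Q x + c^T x + lambda^T (A x - b)
Stationarity (grad_x L = 0): Q x + c + A^T lambda = 0.
Primal feasibility: A x = b.

This gives the KKT block system:
  [ Q   A^T ] [ x     ]   [-c ]
  [ A    0  ] [ lambda ] = [ b ]

Solving the linear system:
  x*      = (-1.0408, 1.3061)
  lambda* = (3.4082)
  f(x*)   = 9.051

x* = (-1.0408, 1.3061), lambda* = (3.4082)


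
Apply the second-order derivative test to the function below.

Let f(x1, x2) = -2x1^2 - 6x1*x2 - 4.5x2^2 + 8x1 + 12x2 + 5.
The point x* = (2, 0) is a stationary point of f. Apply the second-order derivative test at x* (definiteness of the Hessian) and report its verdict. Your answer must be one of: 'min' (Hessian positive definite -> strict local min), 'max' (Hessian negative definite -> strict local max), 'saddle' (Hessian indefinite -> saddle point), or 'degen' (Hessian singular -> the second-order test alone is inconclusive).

Compute the Hessian H = grad^2 f:
  H = [[-4, -6], [-6, -9]]
Verify stationarity: grad f(x*) = H x* + g = (0, 0).
Eigenvalues of H: -13, 0.
H has a zero eigenvalue (singular; negative semidefinite but not definite), so H is neither positive definite, negative definite, nor indefinite. The second-order test alone is inconclusive -> degen.
(Indeed, f is constant along the null direction of H through x*, so x* is not a strict local extremum.)

degen


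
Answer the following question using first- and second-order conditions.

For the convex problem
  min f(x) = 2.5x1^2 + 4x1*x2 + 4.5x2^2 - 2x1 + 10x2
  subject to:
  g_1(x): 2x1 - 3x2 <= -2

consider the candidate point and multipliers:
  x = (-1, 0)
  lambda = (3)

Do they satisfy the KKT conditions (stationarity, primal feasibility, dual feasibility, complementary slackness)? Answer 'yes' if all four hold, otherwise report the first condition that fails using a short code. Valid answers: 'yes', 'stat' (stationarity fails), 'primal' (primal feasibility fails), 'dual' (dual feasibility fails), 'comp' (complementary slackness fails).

Gradient of f: grad f(x) = Q x + c = (-7, 6)
Constraint values g_i(x) = a_i^T x - b_i:
  g_1((-1, 0)) = 0
Stationarity residual: grad f(x) + sum_i lambda_i a_i = (-1, -3)
  -> stationarity FAILS
Primal feasibility (all g_i <= 0): OK
Dual feasibility (all lambda_i >= 0): OK
Complementary slackness (lambda_i * g_i(x) = 0 for all i): OK

Verdict: the first failing condition is stationarity -> stat.

stat


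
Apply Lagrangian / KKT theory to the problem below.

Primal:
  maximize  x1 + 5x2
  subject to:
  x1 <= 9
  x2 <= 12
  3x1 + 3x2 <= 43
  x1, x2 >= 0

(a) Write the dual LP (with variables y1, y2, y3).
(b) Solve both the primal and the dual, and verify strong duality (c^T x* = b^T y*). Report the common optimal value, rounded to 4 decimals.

The standard primal-dual pair for 'max c^T x s.t. A x <= b, x >= 0' is:
  Dual:  min b^T y  s.t.  A^T y >= c,  y >= 0.

So the dual LP is:
  minimize  9y1 + 12y2 + 43y3
  subject to:
    y1 + 3y3 >= 1
    y2 + 3y3 >= 5
    y1, y2, y3 >= 0

Solving the primal: x* = (2.3333, 12).
  primal value c^T x* = 62.3333.
Solving the dual: y* = (0, 4, 0.3333).
  dual value b^T y* = 62.3333.
Strong duality: c^T x* = b^T y*. Confirmed.

62.3333


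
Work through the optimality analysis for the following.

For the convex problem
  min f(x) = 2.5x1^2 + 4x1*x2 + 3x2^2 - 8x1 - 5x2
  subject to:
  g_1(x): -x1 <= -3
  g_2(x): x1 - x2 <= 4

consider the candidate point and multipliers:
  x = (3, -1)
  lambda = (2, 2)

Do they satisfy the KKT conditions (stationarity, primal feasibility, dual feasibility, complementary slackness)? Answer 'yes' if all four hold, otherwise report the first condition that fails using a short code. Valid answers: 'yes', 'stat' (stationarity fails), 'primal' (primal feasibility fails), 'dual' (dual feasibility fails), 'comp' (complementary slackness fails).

Gradient of f: grad f(x) = Q x + c = (3, 1)
Constraint values g_i(x) = a_i^T x - b_i:
  g_1((3, -1)) = 0
  g_2((3, -1)) = 0
Stationarity residual: grad f(x) + sum_i lambda_i a_i = (3, -1)
  -> stationarity FAILS
Primal feasibility (all g_i <= 0): OK
Dual feasibility (all lambda_i >= 0): OK
Complementary slackness (lambda_i * g_i(x) = 0 for all i): OK

Verdict: the first failing condition is stationarity -> stat.

stat


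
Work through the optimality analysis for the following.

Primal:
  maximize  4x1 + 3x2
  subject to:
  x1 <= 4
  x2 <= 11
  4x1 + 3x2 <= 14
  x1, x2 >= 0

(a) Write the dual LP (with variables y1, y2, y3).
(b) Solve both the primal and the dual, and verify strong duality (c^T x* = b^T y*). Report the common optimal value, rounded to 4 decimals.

The standard primal-dual pair for 'max c^T x s.t. A x <= b, x >= 0' is:
  Dual:  min b^T y  s.t.  A^T y >= c,  y >= 0.

So the dual LP is:
  minimize  4y1 + 11y2 + 14y3
  subject to:
    y1 + 4y3 >= 4
    y2 + 3y3 >= 3
    y1, y2, y3 >= 0

Solving the primal: x* = (3.5, 0).
  primal value c^T x* = 14.
Solving the dual: y* = (0, 0, 1).
  dual value b^T y* = 14.
Strong duality: c^T x* = b^T y*. Confirmed.

14
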